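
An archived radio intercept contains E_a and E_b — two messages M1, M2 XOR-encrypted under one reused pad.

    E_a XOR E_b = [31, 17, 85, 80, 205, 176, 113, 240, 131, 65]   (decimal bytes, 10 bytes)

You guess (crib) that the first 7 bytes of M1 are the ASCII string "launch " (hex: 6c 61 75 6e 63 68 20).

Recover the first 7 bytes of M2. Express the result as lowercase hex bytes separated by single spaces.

Since E_a ⊕ E_b = M1 ⊕ M2, XORing with the guessed M1 bytes yields the corresponding M2 bytes: M2 = (E_a ⊕ E_b) ⊕ M1.
1f XOR 6c = 73
11 XOR 61 = 70
55 XOR 75 = 20
50 XOR 6e = 3e
cd XOR 63 = ae
b0 XOR 68 = d8
71 XOR 20 = 51

73 70 20 3e ae d8 51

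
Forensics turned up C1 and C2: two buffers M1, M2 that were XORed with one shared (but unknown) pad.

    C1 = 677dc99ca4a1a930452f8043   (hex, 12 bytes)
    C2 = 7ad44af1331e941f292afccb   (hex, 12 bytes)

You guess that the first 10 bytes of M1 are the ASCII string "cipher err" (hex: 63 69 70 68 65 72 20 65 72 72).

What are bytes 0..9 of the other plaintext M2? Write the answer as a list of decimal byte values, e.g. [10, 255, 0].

First, C1 ⊕ C2 = (M1 ⊕ K) ⊕ (M2 ⊕ K) = M1 ⊕ M2, so the key drops out. Then M2 = (M1 ⊕ M2) ⊕ M1 over the first 10 bytes.
byte 0: (67 xor 7a) xor 63 = 1d xor 63 = 7e
byte 1: (7d xor d4) xor 69 = a9 xor 69 = c0
byte 2: (c9 xor 4a) xor 70 = 83 xor 70 = f3
byte 3: (9c xor f1) xor 68 = 6d xor 68 = 05
byte 4: (a4 xor 33) xor 65 = 97 xor 65 = f2
byte 5: (a1 xor 1e) xor 72 = bf xor 72 = cd
byte 6: (a9 xor 94) xor 20 = 3d xor 20 = 1d
byte 7: (30 xor 1f) xor 65 = 2f xor 65 = 4a
byte 8: (45 xor 29) xor 72 = 6c xor 72 = 1e
byte 9: (2f xor 2a) xor 72 = 05 xor 72 = 77

[126, 192, 243, 5, 242, 205, 29, 74, 30, 119]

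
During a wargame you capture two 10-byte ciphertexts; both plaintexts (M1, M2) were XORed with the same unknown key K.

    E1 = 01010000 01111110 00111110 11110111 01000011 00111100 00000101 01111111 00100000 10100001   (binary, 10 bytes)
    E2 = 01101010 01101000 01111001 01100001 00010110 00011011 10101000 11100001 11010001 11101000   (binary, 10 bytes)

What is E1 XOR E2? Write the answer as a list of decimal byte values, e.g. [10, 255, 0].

E1 ⊕ E2 = (M1 ⊕ K) ⊕ (M2 ⊕ K) = M1 ⊕ M2 — the shared key cancels under XOR.
byte 0: 50 ⊕ 6a = 3a
byte 1: 7e ⊕ 68 = 16
byte 2: 3e ⊕ 79 = 47
byte 3: f7 ⊕ 61 = 96
byte 4: 43 ⊕ 16 = 55
byte 5: 3c ⊕ 1b = 27
byte 6: 05 ⊕ a8 = ad
byte 7: 7f ⊕ e1 = 9e
byte 8: 20 ⊕ d1 = f1
byte 9: a1 ⊕ e8 = 49

[58, 22, 71, 150, 85, 39, 173, 158, 241, 73]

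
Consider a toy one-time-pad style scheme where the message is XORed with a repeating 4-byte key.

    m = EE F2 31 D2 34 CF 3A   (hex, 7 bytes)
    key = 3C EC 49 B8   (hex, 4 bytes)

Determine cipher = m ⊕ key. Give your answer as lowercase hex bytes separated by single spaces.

d2 1e 78 6a 08 23 73

The 4-byte key repeats, so the effective keystream is 3c ec 49 b8 3c ec 49.
byte 0: ee xor 3c = d2
byte 1: f2 xor ec = 1e
byte 2: 31 xor 49 = 78
byte 3: d2 xor b8 = 6a
byte 4: 34 xor 3c = 08
byte 5: cf xor ec = 23
byte 6: 3a xor 49 = 73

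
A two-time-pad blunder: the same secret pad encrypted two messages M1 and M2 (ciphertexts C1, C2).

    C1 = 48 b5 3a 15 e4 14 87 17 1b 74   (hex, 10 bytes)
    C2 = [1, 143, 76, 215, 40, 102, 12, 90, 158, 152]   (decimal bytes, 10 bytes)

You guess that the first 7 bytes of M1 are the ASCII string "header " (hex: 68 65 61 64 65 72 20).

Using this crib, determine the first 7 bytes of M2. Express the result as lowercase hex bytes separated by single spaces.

First, C1 ⊕ C2 = (M1 ⊕ K) ⊕ (M2 ⊕ K) = M1 ⊕ M2, so the key drops out. Then M2 = (M1 ⊕ M2) ⊕ M1 over the first 7 bytes.
byte 0: (48 xor 01) xor 68 = 49 xor 68 = 21
byte 1: (b5 xor 8f) xor 65 = 3a xor 65 = 5f
byte 2: (3a xor 4c) xor 61 = 76 xor 61 = 17
byte 3: (15 xor d7) xor 64 = c2 xor 64 = a6
byte 4: (e4 xor 28) xor 65 = cc xor 65 = a9
byte 5: (14 xor 66) xor 72 = 72 xor 72 = 00
byte 6: (87 xor 0c) xor 20 = 8b xor 20 = ab

21 5f 17 a6 a9 00 ab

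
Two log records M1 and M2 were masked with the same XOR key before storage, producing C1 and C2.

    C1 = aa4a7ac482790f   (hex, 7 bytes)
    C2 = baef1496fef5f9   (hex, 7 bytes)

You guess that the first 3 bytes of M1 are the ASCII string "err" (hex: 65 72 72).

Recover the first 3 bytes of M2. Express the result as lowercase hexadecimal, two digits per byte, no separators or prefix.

75d71c

First, C1 ⊕ C2 = (M1 ⊕ K) ⊕ (M2 ⊕ K) = M1 ⊕ M2, so the key drops out. Then M2 = (M1 ⊕ M2) ⊕ M1 over the first 3 bytes.
byte 0: (aa XOR ba) XOR 65 = 10 XOR 65 = 75
byte 1: (4a XOR ef) XOR 72 = a5 XOR 72 = d7
byte 2: (7a XOR 14) XOR 72 = 6e XOR 72 = 1c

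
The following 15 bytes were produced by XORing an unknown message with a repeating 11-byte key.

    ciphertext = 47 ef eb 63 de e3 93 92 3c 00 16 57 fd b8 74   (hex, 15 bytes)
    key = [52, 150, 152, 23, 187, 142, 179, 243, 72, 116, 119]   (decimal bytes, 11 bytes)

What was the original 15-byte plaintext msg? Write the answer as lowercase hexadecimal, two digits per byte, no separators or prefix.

The 11-byte key repeats, so the effective keystream is 34 96 98 17 bb 8e b3 f3 48 74 77 34 96 98 17.
byte 0: 01000111 xor 00110100 = 01110011
byte 1: 11101111 xor 10010110 = 01111001
byte 2: 11101011 xor 10011000 = 01110011
byte 3: 01100011 xor 00010111 = 01110100
byte 4: 11011110 xor 10111011 = 01100101
byte 5: 11100011 xor 10001110 = 01101101
byte 6: 10010011 xor 10110011 = 00100000
byte 7: 10010010 xor 11110011 = 01100001
byte 8: 00111100 xor 01001000 = 01110100
byte 9: 00000000 xor 01110100 = 01110100
byte 10: 00010110 xor 01110111 = 01100001
byte 11: 01010111 xor 00110100 = 01100011
byte 12: 11111101 xor 10010110 = 01101011
byte 13: 10111000 xor 10011000 = 00100000
byte 14: 01110100 xor 00010111 = 01100011

73797374656d2061747461636b2063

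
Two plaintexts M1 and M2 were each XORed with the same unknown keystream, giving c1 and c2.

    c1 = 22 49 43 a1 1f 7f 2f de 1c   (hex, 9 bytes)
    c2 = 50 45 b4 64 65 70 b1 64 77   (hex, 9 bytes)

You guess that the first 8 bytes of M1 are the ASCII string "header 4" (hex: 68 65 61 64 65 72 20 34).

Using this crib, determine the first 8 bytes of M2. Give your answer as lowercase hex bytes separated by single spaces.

1a 69 96 a1 1f 7d be 8e

First, c1 ⊕ c2 = (M1 ⊕ K) ⊕ (M2 ⊕ K) = M1 ⊕ M2, so the key drops out. Then M2 = (M1 ⊕ M2) ⊕ M1 over the first 8 bytes.
byte 0: (22 ⊕ 50) ⊕ 68 = 72 ⊕ 68 = 1a
byte 1: (49 ⊕ 45) ⊕ 65 = 0c ⊕ 65 = 69
byte 2: (43 ⊕ b4) ⊕ 61 = f7 ⊕ 61 = 96
byte 3: (a1 ⊕ 64) ⊕ 64 = c5 ⊕ 64 = a1
byte 4: (1f ⊕ 65) ⊕ 65 = 7a ⊕ 65 = 1f
byte 5: (7f ⊕ 70) ⊕ 72 = 0f ⊕ 72 = 7d
byte 6: (2f ⊕ b1) ⊕ 20 = 9e ⊕ 20 = be
byte 7: (de ⊕ 64) ⊕ 34 = ba ⊕ 34 = 8e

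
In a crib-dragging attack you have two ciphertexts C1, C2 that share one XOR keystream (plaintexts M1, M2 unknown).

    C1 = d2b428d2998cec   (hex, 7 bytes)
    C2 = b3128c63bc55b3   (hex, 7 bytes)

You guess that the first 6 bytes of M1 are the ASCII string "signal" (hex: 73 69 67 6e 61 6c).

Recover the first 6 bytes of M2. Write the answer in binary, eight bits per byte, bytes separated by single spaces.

First, C1 ⊕ C2 = (M1 ⊕ K) ⊕ (M2 ⊕ K) = M1 ⊕ M2, so the key drops out. Then M2 = (M1 ⊕ M2) ⊕ M1 over the first 6 bytes.
byte 0: (d2 xor b3) xor 73 = 61 xor 73 = 12
byte 1: (b4 xor 12) xor 69 = a6 xor 69 = cf
byte 2: (28 xor 8c) xor 67 = a4 xor 67 = c3
byte 3: (d2 xor 63) xor 6e = b1 xor 6e = df
byte 4: (99 xor bc) xor 61 = 25 xor 61 = 44
byte 5: (8c xor 55) xor 6c = d9 xor 6c = b5

00010010 11001111 11000011 11011111 01000100 10110101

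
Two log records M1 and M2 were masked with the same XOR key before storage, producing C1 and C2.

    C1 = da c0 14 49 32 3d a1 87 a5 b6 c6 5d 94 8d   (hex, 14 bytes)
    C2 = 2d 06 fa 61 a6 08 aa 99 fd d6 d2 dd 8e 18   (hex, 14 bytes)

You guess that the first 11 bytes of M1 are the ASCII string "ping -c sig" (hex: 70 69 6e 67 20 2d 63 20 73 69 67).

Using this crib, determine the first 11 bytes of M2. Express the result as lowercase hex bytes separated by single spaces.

First, C1 ⊕ C2 = (M1 ⊕ K) ⊕ (M2 ⊕ K) = M1 ⊕ M2, so the key drops out. Then M2 = (M1 ⊕ M2) ⊕ M1 over the first 11 bytes.
byte 0: (da XOR 2d) XOR 70 = f7 XOR 70 = 87
byte 1: (c0 XOR 06) XOR 69 = c6 XOR 69 = af
byte 2: (14 XOR fa) XOR 6e = ee XOR 6e = 80
byte 3: (49 XOR 61) XOR 67 = 28 XOR 67 = 4f
byte 4: (32 XOR a6) XOR 20 = 94 XOR 20 = b4
byte 5: (3d XOR 08) XOR 2d = 35 XOR 2d = 18
byte 6: (a1 XOR aa) XOR 63 = 0b XOR 63 = 68
byte 7: (87 XOR 99) XOR 20 = 1e XOR 20 = 3e
byte 8: (a5 XOR fd) XOR 73 = 58 XOR 73 = 2b
byte 9: (b6 XOR d6) XOR 69 = 60 XOR 69 = 09
byte 10: (c6 XOR d2) XOR 67 = 14 XOR 67 = 73

87 af 80 4f b4 18 68 3e 2b 09 73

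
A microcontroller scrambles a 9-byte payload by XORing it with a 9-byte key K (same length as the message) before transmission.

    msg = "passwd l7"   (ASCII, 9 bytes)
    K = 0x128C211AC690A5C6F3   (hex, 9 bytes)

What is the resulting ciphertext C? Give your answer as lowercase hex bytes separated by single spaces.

62 ed 52 69 b1 f4 85 aa c4

XOR is its own inverse, so applying the key byte-wise gives the result directly.
70 xor 12 = 62
61 xor 8c = ed
73 xor 21 = 52
73 xor 1a = 69
77 xor c6 = b1
64 xor 90 = f4
20 xor a5 = 85
6c xor c6 = aa
37 xor f3 = c4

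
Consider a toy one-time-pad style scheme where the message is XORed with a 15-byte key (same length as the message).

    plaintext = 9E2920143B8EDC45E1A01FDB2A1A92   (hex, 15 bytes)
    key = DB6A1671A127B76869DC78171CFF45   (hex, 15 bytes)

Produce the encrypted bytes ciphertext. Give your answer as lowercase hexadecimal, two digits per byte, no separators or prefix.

454336659aa96b2d887c67cc36e5d7

XOR is its own inverse, so applying the key byte-wise gives the result directly.
9e ⊕ db = 45
29 ⊕ 6a = 43
20 ⊕ 16 = 36
14 ⊕ 71 = 65
3b ⊕ a1 = 9a
8e ⊕ 27 = a9
dc ⊕ b7 = 6b
45 ⊕ 68 = 2d
e1 ⊕ 69 = 88
a0 ⊕ dc = 7c
1f ⊕ 78 = 67
db ⊕ 17 = cc
2a ⊕ 1c = 36
1a ⊕ ff = e5
92 ⊕ 45 = d7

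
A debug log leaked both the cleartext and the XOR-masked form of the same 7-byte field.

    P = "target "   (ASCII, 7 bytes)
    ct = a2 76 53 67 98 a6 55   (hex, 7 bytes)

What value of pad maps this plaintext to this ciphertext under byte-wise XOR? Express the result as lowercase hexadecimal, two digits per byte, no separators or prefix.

d6172100fdd275

Since ct = P ⊕ pad, XORing both sides with P gives pad = P ⊕ ct.
01110100 xor 10100010 = 11010110
01100001 xor 01110110 = 00010111
01110010 xor 01010011 = 00100001
01100111 xor 01100111 = 00000000
01100101 xor 10011000 = 11111101
01110100 xor 10100110 = 11010010
00100000 xor 01010101 = 01110101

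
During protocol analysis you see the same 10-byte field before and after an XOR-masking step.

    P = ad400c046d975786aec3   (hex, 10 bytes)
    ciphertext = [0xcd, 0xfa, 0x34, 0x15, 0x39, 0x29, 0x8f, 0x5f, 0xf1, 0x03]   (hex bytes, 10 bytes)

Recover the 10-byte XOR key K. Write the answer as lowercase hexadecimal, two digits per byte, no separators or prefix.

Since ciphertext = P ⊕ K, XORing both sides with P gives K = P ⊕ ciphertext.
173 XOR 205 =  96
 64 XOR 250 = 186
 12 XOR  52 =  56
  4 XOR  21 =  17
109 XOR  57 =  84
151 XOR  41 = 190
 87 XOR 143 = 216
134 XOR  95 = 217
174 XOR 241 =  95
195 XOR   3 = 192

60ba381154bed8d95fc0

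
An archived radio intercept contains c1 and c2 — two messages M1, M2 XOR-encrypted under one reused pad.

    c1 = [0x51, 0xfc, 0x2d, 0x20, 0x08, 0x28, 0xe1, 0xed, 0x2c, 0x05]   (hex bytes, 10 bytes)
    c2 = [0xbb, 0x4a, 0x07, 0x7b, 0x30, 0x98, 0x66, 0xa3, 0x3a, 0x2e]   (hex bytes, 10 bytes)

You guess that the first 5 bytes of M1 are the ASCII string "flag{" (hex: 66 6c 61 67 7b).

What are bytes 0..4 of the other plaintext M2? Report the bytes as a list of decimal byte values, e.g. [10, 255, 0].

First, c1 ⊕ c2 = (M1 ⊕ K) ⊕ (M2 ⊕ K) = M1 ⊕ M2, so the key drops out. Then M2 = (M1 ⊕ M2) ⊕ M1 over the first 5 bytes.
byte 0: (51 ⊕ bb) ⊕ 66 = ea ⊕ 66 = 8c
byte 1: (fc ⊕ 4a) ⊕ 6c = b6 ⊕ 6c = da
byte 2: (2d ⊕ 07) ⊕ 61 = 2a ⊕ 61 = 4b
byte 3: (20 ⊕ 7b) ⊕ 67 = 5b ⊕ 67 = 3c
byte 4: (08 ⊕ 30) ⊕ 7b = 38 ⊕ 7b = 43

[140, 218, 75, 60, 67]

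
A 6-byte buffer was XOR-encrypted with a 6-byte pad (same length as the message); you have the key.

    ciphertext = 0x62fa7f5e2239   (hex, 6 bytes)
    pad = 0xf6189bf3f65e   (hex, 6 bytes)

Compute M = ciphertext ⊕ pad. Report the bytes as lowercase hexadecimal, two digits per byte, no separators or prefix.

94e2e4add467

 98 xor 246 = 148
250 xor  24 = 226
127 xor 155 = 228
 94 xor 243 = 173
 34 xor 246 = 212
 57 xor  94 = 103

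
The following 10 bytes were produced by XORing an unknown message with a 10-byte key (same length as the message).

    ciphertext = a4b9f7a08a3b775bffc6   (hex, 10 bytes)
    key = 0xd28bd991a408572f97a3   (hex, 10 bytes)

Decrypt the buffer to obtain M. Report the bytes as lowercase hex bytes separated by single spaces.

76 32 2e 31 2e 33 20 74 68 65

XOR is its own inverse, so applying the key byte-wise gives the result directly.
164 ^ 210 = 118
185 ^ 139 =  50
247 ^ 217 =  46
160 ^ 145 =  49
138 ^ 164 =  46
 59 ^   8 =  51
119 ^  87 =  32
 91 ^  47 = 116
255 ^ 151 = 104
198 ^ 163 = 101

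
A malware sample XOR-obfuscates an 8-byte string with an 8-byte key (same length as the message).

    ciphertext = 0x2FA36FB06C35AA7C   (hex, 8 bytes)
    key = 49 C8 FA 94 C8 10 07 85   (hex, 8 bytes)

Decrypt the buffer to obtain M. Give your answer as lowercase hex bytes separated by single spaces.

66 6b 95 24 a4 25 ad f9

byte 0: 2f xor 49 = 66
byte 1: a3 xor c8 = 6b
byte 2: 6f xor fa = 95
byte 3: b0 xor 94 = 24
byte 4: 6c xor c8 = a4
byte 5: 35 xor 10 = 25
byte 6: aa xor 07 = ad
byte 7: 7c xor 85 = f9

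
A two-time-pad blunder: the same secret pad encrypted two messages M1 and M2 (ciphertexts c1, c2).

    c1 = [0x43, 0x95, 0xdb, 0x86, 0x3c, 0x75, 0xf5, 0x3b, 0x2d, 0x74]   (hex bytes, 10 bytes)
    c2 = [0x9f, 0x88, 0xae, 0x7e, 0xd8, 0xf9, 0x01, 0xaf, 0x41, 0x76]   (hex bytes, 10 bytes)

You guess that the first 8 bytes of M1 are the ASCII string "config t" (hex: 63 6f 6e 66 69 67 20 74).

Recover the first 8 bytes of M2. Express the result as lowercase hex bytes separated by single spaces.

First, c1 ⊕ c2 = (M1 ⊕ K) ⊕ (M2 ⊕ K) = M1 ⊕ M2, so the key drops out. Then M2 = (M1 ⊕ M2) ⊕ M1 over the first 8 bytes.
byte 0: (43 xor 9f) xor 63 = dc xor 63 = bf
byte 1: (95 xor 88) xor 6f = 1d xor 6f = 72
byte 2: (db xor ae) xor 6e = 75 xor 6e = 1b
byte 3: (86 xor 7e) xor 66 = f8 xor 66 = 9e
byte 4: (3c xor d8) xor 69 = e4 xor 69 = 8d
byte 5: (75 xor f9) xor 67 = 8c xor 67 = eb
byte 6: (f5 xor 01) xor 20 = f4 xor 20 = d4
byte 7: (3b xor af) xor 74 = 94 xor 74 = e0

bf 72 1b 9e 8d eb d4 e0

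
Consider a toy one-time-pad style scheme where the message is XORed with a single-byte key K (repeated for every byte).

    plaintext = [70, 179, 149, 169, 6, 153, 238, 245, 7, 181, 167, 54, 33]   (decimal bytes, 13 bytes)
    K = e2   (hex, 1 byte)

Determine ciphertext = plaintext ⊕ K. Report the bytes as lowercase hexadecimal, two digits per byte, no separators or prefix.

a451774be47b0c17e55745d4c3

The 1-byte key repeats, so the effective keystream is e2 e2 e2 e2 e2 e2 e2 e2 e2 e2 e2 e2 e2.
byte 0: 01000110 ^ 11100010 = 10100100
byte 1: 10110011 ^ 11100010 = 01010001
byte 2: 10010101 ^ 11100010 = 01110111
byte 3: 10101001 ^ 11100010 = 01001011
byte 4: 00000110 ^ 11100010 = 11100100
byte 5: 10011001 ^ 11100010 = 01111011
byte 6: 11101110 ^ 11100010 = 00001100
byte 7: 11110101 ^ 11100010 = 00010111
byte 8: 00000111 ^ 11100010 = 11100101
byte 9: 10110101 ^ 11100010 = 01010111
byte 10: 10100111 ^ 11100010 = 01000101
byte 11: 00110110 ^ 11100010 = 11010100
byte 12: 00100001 ^ 11100010 = 11000011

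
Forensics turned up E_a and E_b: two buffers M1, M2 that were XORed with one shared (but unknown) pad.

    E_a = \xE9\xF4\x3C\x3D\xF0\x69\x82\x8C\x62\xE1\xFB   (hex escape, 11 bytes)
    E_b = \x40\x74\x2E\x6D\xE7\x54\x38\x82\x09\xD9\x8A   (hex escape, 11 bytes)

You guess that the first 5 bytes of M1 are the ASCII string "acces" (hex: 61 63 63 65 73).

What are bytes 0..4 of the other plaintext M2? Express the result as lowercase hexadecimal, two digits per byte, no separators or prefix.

c8e3713564

First, E_a ⊕ E_b = (M1 ⊕ K) ⊕ (M2 ⊕ K) = M1 ⊕ M2, so the key drops out. Then M2 = (M1 ⊕ M2) ⊕ M1 over the first 5 bytes.
byte 0: (e9 XOR 40) XOR 61 = a9 XOR 61 = c8
byte 1: (f4 XOR 74) XOR 63 = 80 XOR 63 = e3
byte 2: (3c XOR 2e) XOR 63 = 12 XOR 63 = 71
byte 3: (3d XOR 6d) XOR 65 = 50 XOR 65 = 35
byte 4: (f0 XOR e7) XOR 73 = 17 XOR 73 = 64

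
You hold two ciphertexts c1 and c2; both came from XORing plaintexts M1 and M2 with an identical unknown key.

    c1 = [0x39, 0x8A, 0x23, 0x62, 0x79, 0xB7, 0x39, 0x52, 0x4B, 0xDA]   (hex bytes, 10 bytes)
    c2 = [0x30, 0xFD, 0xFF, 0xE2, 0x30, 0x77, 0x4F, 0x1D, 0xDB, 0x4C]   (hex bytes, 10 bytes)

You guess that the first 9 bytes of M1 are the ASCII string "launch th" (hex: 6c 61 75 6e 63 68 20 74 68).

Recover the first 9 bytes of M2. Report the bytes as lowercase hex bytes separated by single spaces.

65 16 a9 ee 2a a8 56 3b f8

First, c1 ⊕ c2 = (M1 ⊕ K) ⊕ (M2 ⊕ K) = M1 ⊕ M2, so the key drops out. Then M2 = (M1 ⊕ M2) ⊕ M1 over the first 9 bytes.
byte 0: (39 xor 30) xor 6c = 09 xor 6c = 65
byte 1: (8a xor fd) xor 61 = 77 xor 61 = 16
byte 2: (23 xor ff) xor 75 = dc xor 75 = a9
byte 3: (62 xor e2) xor 6e = 80 xor 6e = ee
byte 4: (79 xor 30) xor 63 = 49 xor 63 = 2a
byte 5: (b7 xor 77) xor 68 = c0 xor 68 = a8
byte 6: (39 xor 4f) xor 20 = 76 xor 20 = 56
byte 7: (52 xor 1d) xor 74 = 4f xor 74 = 3b
byte 8: (4b xor db) xor 68 = 90 xor 68 = f8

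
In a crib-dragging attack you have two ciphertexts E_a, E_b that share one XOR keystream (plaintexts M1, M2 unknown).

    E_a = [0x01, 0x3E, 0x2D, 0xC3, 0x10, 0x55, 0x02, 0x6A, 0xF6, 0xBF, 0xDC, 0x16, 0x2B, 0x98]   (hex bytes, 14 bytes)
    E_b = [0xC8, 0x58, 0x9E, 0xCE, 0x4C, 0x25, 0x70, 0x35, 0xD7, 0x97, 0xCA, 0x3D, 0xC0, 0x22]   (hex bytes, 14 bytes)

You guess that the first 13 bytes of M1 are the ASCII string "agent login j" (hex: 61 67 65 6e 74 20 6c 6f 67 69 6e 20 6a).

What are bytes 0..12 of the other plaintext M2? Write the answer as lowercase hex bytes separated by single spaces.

First, E_a ⊕ E_b = (M1 ⊕ K) ⊕ (M2 ⊕ K) = M1 ⊕ M2, so the key drops out. Then M2 = (M1 ⊕ M2) ⊕ M1 over the first 13 bytes.
byte 0: (01 XOR c8) XOR 61 = c9 XOR 61 = a8
byte 1: (3e XOR 58) XOR 67 = 66 XOR 67 = 01
byte 2: (2d XOR 9e) XOR 65 = b3 XOR 65 = d6
byte 3: (c3 XOR ce) XOR 6e = 0d XOR 6e = 63
byte 4: (10 XOR 4c) XOR 74 = 5c XOR 74 = 28
byte 5: (55 XOR 25) XOR 20 = 70 XOR 20 = 50
byte 6: (02 XOR 70) XOR 6c = 72 XOR 6c = 1e
byte 7: (6a XOR 35) XOR 6f = 5f XOR 6f = 30
byte 8: (f6 XOR d7) XOR 67 = 21 XOR 67 = 46
byte 9: (bf XOR 97) XOR 69 = 28 XOR 69 = 41
byte 10: (dc XOR ca) XOR 6e = 16 XOR 6e = 78
byte 11: (16 XOR 3d) XOR 20 = 2b XOR 20 = 0b
byte 12: (2b XOR c0) XOR 6a = eb XOR 6a = 81

a8 01 d6 63 28 50 1e 30 46 41 78 0b 81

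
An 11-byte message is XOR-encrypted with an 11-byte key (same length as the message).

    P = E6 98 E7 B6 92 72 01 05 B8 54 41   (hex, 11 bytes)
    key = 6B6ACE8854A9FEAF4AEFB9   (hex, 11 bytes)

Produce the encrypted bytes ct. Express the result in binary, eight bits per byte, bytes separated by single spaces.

10001101 11110010 00101001 00111110 11000110 11011011 11111111 10101010 11110010 10111011 11111000

XOR is its own inverse, so applying the key byte-wise gives the result directly.
11100110 XOR 01101011 = 10001101
10011000 XOR 01101010 = 11110010
11100111 XOR 11001110 = 00101001
10110110 XOR 10001000 = 00111110
10010010 XOR 01010100 = 11000110
01110010 XOR 10101001 = 11011011
00000001 XOR 11111110 = 11111111
00000101 XOR 10101111 = 10101010
10111000 XOR 01001010 = 11110010
01010100 XOR 11101111 = 10111011
01000001 XOR 10111001 = 11111000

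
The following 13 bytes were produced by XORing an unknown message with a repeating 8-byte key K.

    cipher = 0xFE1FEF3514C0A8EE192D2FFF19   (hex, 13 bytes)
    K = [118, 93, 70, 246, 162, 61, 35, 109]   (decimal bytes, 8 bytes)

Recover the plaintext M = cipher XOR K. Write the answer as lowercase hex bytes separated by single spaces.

The 8-byte key repeats, so the effective keystream is 76 5d 46 f6 a2 3d 23 6d 76 5d 46 f6 a2.
byte 0: 11111110 xor 01110110 = 10001000
byte 1: 00011111 xor 01011101 = 01000010
byte 2: 11101111 xor 01000110 = 10101001
byte 3: 00110101 xor 11110110 = 11000011
byte 4: 00010100 xor 10100010 = 10110110
byte 5: 11000000 xor 00111101 = 11111101
byte 6: 10101000 xor 00100011 = 10001011
byte 7: 11101110 xor 01101101 = 10000011
byte 8: 00011001 xor 01110110 = 01101111
byte 9: 00101101 xor 01011101 = 01110000
byte 10: 00101111 xor 01000110 = 01101001
byte 11: 11111111 xor 11110110 = 00001001
byte 12: 00011001 xor 10100010 = 10111011

88 42 a9 c3 b6 fd 8b 83 6f 70 69 09 bb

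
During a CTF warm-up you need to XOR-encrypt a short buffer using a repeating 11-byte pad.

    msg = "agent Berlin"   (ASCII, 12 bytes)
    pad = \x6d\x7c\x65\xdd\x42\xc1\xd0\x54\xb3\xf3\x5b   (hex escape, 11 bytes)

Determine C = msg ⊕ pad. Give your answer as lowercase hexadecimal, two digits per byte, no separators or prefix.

0c1b00b336e19231c19f3203

The 11-byte key repeats, so the effective keystream is 6d 7c 65 dd 42 c1 d0 54 b3 f3 5b 6d.
byte 0:  97 xor 109 =  12
byte 1: 103 xor 124 =  27
byte 2: 101 xor 101 =   0
byte 3: 110 xor 221 = 179
byte 4: 116 xor  66 =  54
byte 5:  32 xor 193 = 225
byte 6:  66 xor 208 = 146
byte 7: 101 xor  84 =  49
byte 8: 114 xor 179 = 193
byte 9: 108 xor 243 = 159
byte 10: 105 xor  91 =  50
byte 11: 110 xor 109 =   3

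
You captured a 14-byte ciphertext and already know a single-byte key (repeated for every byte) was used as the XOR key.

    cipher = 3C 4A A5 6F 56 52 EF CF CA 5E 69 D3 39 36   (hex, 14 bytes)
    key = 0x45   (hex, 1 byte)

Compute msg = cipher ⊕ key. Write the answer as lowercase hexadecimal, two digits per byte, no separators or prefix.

790fe02a1317aa8a8f1b2c967c73

The 1-byte key repeats, so the effective keystream is 45 45 45 45 45 45 45 45 45 45 45 45 45 45.
byte 0: 3c ⊕ 45 = 79
byte 1: 4a ⊕ 45 = 0f
byte 2: a5 ⊕ 45 = e0
byte 3: 6f ⊕ 45 = 2a
byte 4: 56 ⊕ 45 = 13
byte 5: 52 ⊕ 45 = 17
byte 6: ef ⊕ 45 = aa
byte 7: cf ⊕ 45 = 8a
byte 8: ca ⊕ 45 = 8f
byte 9: 5e ⊕ 45 = 1b
byte 10: 69 ⊕ 45 = 2c
byte 11: d3 ⊕ 45 = 96
byte 12: 39 ⊕ 45 = 7c
byte 13: 36 ⊕ 45 = 73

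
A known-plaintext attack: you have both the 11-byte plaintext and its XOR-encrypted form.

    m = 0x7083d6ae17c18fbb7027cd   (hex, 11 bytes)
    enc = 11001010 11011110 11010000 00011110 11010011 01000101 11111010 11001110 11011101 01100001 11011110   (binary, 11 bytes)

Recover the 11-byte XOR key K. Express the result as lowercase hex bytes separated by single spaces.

ba 5d 06 b0 c4 84 75 75 ad 46 13

Since enc = m ⊕ K, XORing both sides with m gives K = m ⊕ enc.
70 XOR ca = ba
83 XOR de = 5d
d6 XOR d0 = 06
ae XOR 1e = b0
17 XOR d3 = c4
c1 XOR 45 = 84
8f XOR fa = 75
bb XOR ce = 75
70 XOR dd = ad
27 XOR 61 = 46
cd XOR de = 13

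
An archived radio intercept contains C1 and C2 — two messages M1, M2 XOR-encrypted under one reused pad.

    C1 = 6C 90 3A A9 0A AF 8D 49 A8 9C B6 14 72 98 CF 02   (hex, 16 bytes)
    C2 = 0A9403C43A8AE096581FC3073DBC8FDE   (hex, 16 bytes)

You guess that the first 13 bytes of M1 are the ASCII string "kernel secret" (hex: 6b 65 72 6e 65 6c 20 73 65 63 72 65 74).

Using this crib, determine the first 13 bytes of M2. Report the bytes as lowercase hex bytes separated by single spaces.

First, C1 ⊕ C2 = (M1 ⊕ K) ⊕ (M2 ⊕ K) = M1 ⊕ M2, so the key drops out. Then M2 = (M1 ⊕ M2) ⊕ M1 over the first 13 bytes.
byte 0: (6c ⊕ 0a) ⊕ 6b = 66 ⊕ 6b = 0d
byte 1: (90 ⊕ 94) ⊕ 65 = 04 ⊕ 65 = 61
byte 2: (3a ⊕ 03) ⊕ 72 = 39 ⊕ 72 = 4b
byte 3: (a9 ⊕ c4) ⊕ 6e = 6d ⊕ 6e = 03
byte 4: (0a ⊕ 3a) ⊕ 65 = 30 ⊕ 65 = 55
byte 5: (af ⊕ 8a) ⊕ 6c = 25 ⊕ 6c = 49
byte 6: (8d ⊕ e0) ⊕ 20 = 6d ⊕ 20 = 4d
byte 7: (49 ⊕ 96) ⊕ 73 = df ⊕ 73 = ac
byte 8: (a8 ⊕ 58) ⊕ 65 = f0 ⊕ 65 = 95
byte 9: (9c ⊕ 1f) ⊕ 63 = 83 ⊕ 63 = e0
byte 10: (b6 ⊕ c3) ⊕ 72 = 75 ⊕ 72 = 07
byte 11: (14 ⊕ 07) ⊕ 65 = 13 ⊕ 65 = 76
byte 12: (72 ⊕ 3d) ⊕ 74 = 4f ⊕ 74 = 3b

0d 61 4b 03 55 49 4d ac 95 e0 07 76 3b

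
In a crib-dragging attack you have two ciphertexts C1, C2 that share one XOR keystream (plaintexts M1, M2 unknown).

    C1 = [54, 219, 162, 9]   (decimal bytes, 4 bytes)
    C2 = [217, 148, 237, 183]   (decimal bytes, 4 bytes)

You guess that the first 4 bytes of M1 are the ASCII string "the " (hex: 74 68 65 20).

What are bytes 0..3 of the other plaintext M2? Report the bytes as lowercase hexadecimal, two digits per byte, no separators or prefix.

9b272a9e

First, C1 ⊕ C2 = (M1 ⊕ K) ⊕ (M2 ⊕ K) = M1 ⊕ M2, so the key drops out. Then M2 = (M1 ⊕ M2) ⊕ M1 over the first 4 bytes.
byte 0: (36 xor d9) xor 74 = ef xor 74 = 9b
byte 1: (db xor 94) xor 68 = 4f xor 68 = 27
byte 2: (a2 xor ed) xor 65 = 4f xor 65 = 2a
byte 3: (09 xor b7) xor 20 = be xor 20 = 9e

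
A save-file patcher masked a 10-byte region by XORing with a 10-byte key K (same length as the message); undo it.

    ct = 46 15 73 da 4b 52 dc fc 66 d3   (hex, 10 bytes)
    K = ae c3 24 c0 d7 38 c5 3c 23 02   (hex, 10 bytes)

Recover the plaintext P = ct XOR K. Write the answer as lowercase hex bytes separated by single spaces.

46 ^ ae = e8
15 ^ c3 = d6
73 ^ 24 = 57
da ^ c0 = 1a
4b ^ d7 = 9c
52 ^ 38 = 6a
dc ^ c5 = 19
fc ^ 3c = c0
66 ^ 23 = 45
d3 ^ 02 = d1

e8 d6 57 1a 9c 6a 19 c0 45 d1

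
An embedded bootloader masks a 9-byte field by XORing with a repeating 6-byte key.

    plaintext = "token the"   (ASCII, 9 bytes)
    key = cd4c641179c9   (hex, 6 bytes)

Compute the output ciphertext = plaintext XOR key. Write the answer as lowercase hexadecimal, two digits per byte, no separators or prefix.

b9230f7417e9b92401

The 6-byte key repeats, so the effective keystream is cd 4c 64 11 79 c9 cd 4c 64.
byte 0: 74 XOR cd = b9
byte 1: 6f XOR 4c = 23
byte 2: 6b XOR 64 = 0f
byte 3: 65 XOR 11 = 74
byte 4: 6e XOR 79 = 17
byte 5: 20 XOR c9 = e9
byte 6: 74 XOR cd = b9
byte 7: 68 XOR 4c = 24
byte 8: 65 XOR 64 = 01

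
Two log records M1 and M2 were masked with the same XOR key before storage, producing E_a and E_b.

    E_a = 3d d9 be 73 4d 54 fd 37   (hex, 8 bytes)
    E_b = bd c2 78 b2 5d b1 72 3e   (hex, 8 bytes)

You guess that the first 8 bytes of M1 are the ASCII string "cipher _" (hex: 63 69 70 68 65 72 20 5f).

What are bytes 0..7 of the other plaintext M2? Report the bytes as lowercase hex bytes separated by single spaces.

e3 72 b6 a9 75 97 af 56

First, E_a ⊕ E_b = (M1 ⊕ K) ⊕ (M2 ⊕ K) = M1 ⊕ M2, so the key drops out. Then M2 = (M1 ⊕ M2) ⊕ M1 over the first 8 bytes.
byte 0: (3d ⊕ bd) ⊕ 63 = 80 ⊕ 63 = e3
byte 1: (d9 ⊕ c2) ⊕ 69 = 1b ⊕ 69 = 72
byte 2: (be ⊕ 78) ⊕ 70 = c6 ⊕ 70 = b6
byte 3: (73 ⊕ b2) ⊕ 68 = c1 ⊕ 68 = a9
byte 4: (4d ⊕ 5d) ⊕ 65 = 10 ⊕ 65 = 75
byte 5: (54 ⊕ b1) ⊕ 72 = e5 ⊕ 72 = 97
byte 6: (fd ⊕ 72) ⊕ 20 = 8f ⊕ 20 = af
byte 7: (37 ⊕ 3e) ⊕ 5f = 09 ⊕ 5f = 56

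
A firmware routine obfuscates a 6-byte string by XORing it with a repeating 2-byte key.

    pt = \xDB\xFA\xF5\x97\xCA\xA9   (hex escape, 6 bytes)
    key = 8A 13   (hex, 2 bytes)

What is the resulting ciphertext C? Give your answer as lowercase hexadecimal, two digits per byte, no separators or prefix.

The 2-byte key repeats, so the effective keystream is 8a 13 8a 13 8a 13.
byte 0: db xor 8a = 51
byte 1: fa xor 13 = e9
byte 2: f5 xor 8a = 7f
byte 3: 97 xor 13 = 84
byte 4: ca xor 8a = 40
byte 5: a9 xor 13 = ba

51e97f8440ba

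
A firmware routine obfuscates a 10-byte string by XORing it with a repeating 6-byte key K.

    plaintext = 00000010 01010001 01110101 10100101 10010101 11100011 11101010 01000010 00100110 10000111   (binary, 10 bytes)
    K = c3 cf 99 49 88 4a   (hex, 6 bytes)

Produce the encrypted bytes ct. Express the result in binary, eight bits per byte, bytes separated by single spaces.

11000001 10011110 11101100 11101100 00011101 10101001 00101001 10001101 10111111 11001110

The 6-byte key repeats, so the effective keystream is c3 cf 99 49 88 4a c3 cf 99 49.
byte 0: 02 XOR c3 = c1
byte 1: 51 XOR cf = 9e
byte 2: 75 XOR 99 = ec
byte 3: a5 XOR 49 = ec
byte 4: 95 XOR 88 = 1d
byte 5: e3 XOR 4a = a9
byte 6: ea XOR c3 = 29
byte 7: 42 XOR cf = 8d
byte 8: 26 XOR 99 = bf
byte 9: 87 XOR 49 = ce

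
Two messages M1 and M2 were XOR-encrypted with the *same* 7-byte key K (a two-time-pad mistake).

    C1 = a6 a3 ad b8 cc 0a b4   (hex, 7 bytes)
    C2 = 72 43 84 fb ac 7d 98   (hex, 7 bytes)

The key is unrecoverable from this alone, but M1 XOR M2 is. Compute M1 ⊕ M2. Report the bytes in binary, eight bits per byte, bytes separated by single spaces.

11010100 11100000 00101001 01000011 01100000 01110111 00101100

C1 ⊕ C2 = (M1 ⊕ K) ⊕ (M2 ⊕ K) = M1 ⊕ M2 — the shared key cancels under XOR.
a6 ⊕ 72 = d4
a3 ⊕ 43 = e0
ad ⊕ 84 = 29
b8 ⊕ fb = 43
cc ⊕ ac = 60
0a ⊕ 7d = 77
b4 ⊕ 98 = 2c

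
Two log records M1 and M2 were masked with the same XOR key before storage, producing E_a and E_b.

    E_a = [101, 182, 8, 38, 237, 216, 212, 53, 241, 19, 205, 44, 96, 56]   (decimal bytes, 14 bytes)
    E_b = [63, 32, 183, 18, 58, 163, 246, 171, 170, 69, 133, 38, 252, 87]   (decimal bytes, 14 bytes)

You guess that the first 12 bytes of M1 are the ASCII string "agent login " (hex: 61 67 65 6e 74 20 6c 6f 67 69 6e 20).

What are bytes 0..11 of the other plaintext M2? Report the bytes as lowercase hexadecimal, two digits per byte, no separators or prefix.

3bf1da5aa35b4ef13c3f262a

First, E_a ⊕ E_b = (M1 ⊕ K) ⊕ (M2 ⊕ K) = M1 ⊕ M2, so the key drops out. Then M2 = (M1 ⊕ M2) ⊕ M1 over the first 12 bytes.
byte 0: (65 ^ 3f) ^ 61 = 5a ^ 61 = 3b
byte 1: (b6 ^ 20) ^ 67 = 96 ^ 67 = f1
byte 2: (08 ^ b7) ^ 65 = bf ^ 65 = da
byte 3: (26 ^ 12) ^ 6e = 34 ^ 6e = 5a
byte 4: (ed ^ 3a) ^ 74 = d7 ^ 74 = a3
byte 5: (d8 ^ a3) ^ 20 = 7b ^ 20 = 5b
byte 6: (d4 ^ f6) ^ 6c = 22 ^ 6c = 4e
byte 7: (35 ^ ab) ^ 6f = 9e ^ 6f = f1
byte 8: (f1 ^ aa) ^ 67 = 5b ^ 67 = 3c
byte 9: (13 ^ 45) ^ 69 = 56 ^ 69 = 3f
byte 10: (cd ^ 85) ^ 6e = 48 ^ 6e = 26
byte 11: (2c ^ 26) ^ 20 = 0a ^ 20 = 2a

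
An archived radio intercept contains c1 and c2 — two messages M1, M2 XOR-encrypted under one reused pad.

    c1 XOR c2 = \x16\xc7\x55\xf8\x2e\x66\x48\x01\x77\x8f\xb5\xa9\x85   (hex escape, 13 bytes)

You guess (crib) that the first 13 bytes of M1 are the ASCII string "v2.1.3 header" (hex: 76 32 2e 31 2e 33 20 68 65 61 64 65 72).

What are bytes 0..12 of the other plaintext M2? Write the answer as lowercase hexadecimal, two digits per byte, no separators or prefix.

Since c1 ⊕ c2 = M1 ⊕ M2, XORing with the guessed M1 bytes yields the corresponding M2 bytes: M2 = (c1 ⊕ c2) ⊕ M1.
byte 0: 00010110 XOR 01110110 = 01100000
byte 1: 11000111 XOR 00110010 = 11110101
byte 2: 01010101 XOR 00101110 = 01111011
byte 3: 11111000 XOR 00110001 = 11001001
byte 4: 00101110 XOR 00101110 = 00000000
byte 5: 01100110 XOR 00110011 = 01010101
byte 6: 01001000 XOR 00100000 = 01101000
byte 7: 00000001 XOR 01101000 = 01101001
byte 8: 01110111 XOR 01100101 = 00010010
byte 9: 10001111 XOR 01100001 = 11101110
byte 10: 10110101 XOR 01100100 = 11010001
byte 11: 10101001 XOR 01100101 = 11001100
byte 12: 10000101 XOR 01110010 = 11110111

60f57bc90055686912eed1ccf7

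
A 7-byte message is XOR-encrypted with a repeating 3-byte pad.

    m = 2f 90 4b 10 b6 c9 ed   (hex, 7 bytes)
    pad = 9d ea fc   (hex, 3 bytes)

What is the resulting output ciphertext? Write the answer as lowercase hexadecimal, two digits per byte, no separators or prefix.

The 3-byte key repeats, so the effective keystream is 9d ea fc 9d ea fc 9d.
byte 0:  47 ^ 157 = 178
byte 1: 144 ^ 234 = 122
byte 2:  75 ^ 252 = 183
byte 3:  16 ^ 157 = 141
byte 4: 182 ^ 234 =  92
byte 5: 201 ^ 252 =  53
byte 6: 237 ^ 157 = 112

b27ab78d5c3570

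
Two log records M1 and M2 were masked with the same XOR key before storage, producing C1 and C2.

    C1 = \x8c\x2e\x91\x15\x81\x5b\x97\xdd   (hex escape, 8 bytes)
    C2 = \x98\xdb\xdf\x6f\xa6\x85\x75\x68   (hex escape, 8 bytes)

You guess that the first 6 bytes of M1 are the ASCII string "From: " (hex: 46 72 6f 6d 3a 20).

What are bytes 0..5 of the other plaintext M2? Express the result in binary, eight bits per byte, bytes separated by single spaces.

01010010 10000111 00100001 00010111 00011101 11111110

First, C1 ⊕ C2 = (M1 ⊕ K) ⊕ (M2 ⊕ K) = M1 ⊕ M2, so the key drops out. Then M2 = (M1 ⊕ M2) ⊕ M1 over the first 6 bytes.
byte 0: (8c ^ 98) ^ 46 = 14 ^ 46 = 52
byte 1: (2e ^ db) ^ 72 = f5 ^ 72 = 87
byte 2: (91 ^ df) ^ 6f = 4e ^ 6f = 21
byte 3: (15 ^ 6f) ^ 6d = 7a ^ 6d = 17
byte 4: (81 ^ a6) ^ 3a = 27 ^ 3a = 1d
byte 5: (5b ^ 85) ^ 20 = de ^ 20 = fe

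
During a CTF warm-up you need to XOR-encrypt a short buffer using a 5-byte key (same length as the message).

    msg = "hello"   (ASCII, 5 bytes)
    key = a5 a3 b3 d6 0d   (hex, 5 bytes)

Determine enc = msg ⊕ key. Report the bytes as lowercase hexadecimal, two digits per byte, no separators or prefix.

XOR is its own inverse, so applying the key byte-wise gives the result directly.
104 XOR 165 = 205
101 XOR 163 = 198
108 XOR 179 = 223
108 XOR 214 = 186
111 XOR  13 =  98

cdc6dfba62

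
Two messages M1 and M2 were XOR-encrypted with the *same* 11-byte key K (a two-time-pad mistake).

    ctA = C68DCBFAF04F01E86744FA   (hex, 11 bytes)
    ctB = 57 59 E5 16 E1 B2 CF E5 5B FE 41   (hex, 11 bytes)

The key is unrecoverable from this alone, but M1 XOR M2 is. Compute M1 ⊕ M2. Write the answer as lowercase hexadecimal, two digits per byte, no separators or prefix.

ctA ⊕ ctB = (M1 ⊕ K) ⊕ (M2 ⊕ K) = M1 ⊕ M2 — the shared key cancels under XOR.
c6 XOR 57 = 91
8d XOR 59 = d4
cb XOR e5 = 2e
fa XOR 16 = ec
f0 XOR e1 = 11
4f XOR b2 = fd
01 XOR cf = ce
e8 XOR e5 = 0d
67 XOR 5b = 3c
44 XOR fe = ba
fa XOR 41 = bb

91d42eec11fdce0d3cbabb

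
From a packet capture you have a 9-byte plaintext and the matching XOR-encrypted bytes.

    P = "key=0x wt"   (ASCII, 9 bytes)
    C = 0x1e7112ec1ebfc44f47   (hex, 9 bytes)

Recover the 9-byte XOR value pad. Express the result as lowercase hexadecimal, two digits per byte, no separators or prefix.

Since C = P ⊕ pad, XORing both sides with P gives pad = P ⊕ C.
6b xor 1e = 75
65 xor 71 = 14
79 xor 12 = 6b
3d xor ec = d1
30 xor 1e = 2e
78 xor bf = c7
20 xor c4 = e4
77 xor 4f = 38
74 xor 47 = 33

75146bd12ec7e43833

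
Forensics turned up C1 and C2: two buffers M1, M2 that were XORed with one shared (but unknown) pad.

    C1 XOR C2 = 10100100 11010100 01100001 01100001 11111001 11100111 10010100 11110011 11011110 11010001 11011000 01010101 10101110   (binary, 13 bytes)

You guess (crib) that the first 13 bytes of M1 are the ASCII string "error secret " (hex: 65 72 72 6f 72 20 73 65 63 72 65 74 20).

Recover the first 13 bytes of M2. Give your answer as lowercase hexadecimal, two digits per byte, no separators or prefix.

Since C1 ⊕ C2 = M1 ⊕ M2, XORing with the guessed M1 bytes yields the corresponding M2 bytes: M2 = (C1 ⊕ C2) ⊕ M1.
164 xor 101 = 193
212 xor 114 = 166
 97 xor 114 =  19
 97 xor 111 =  14
249 xor 114 = 139
231 xor  32 = 199
148 xor 115 = 231
243 xor 101 = 150
222 xor  99 = 189
209 xor 114 = 163
216 xor 101 = 189
 85 xor 116 =  33
174 xor  32 = 142

c1a6130e8bc7e796bda3bd218e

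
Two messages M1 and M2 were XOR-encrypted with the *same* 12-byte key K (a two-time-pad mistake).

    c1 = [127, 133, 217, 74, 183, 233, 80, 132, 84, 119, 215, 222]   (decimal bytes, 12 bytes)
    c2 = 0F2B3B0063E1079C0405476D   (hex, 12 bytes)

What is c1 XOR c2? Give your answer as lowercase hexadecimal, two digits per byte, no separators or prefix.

c1 ⊕ c2 = (M1 ⊕ K) ⊕ (M2 ⊕ K) = M1 ⊕ M2 — the shared key cancels under XOR.
7f xor 0f = 70
85 xor 2b = ae
d9 xor 3b = e2
4a xor 00 = 4a
b7 xor 63 = d4
e9 xor e1 = 08
50 xor 07 = 57
84 xor 9c = 18
54 xor 04 = 50
77 xor 05 = 72
d7 xor 47 = 90
de xor 6d = b3

70aee24ad4085718507290b3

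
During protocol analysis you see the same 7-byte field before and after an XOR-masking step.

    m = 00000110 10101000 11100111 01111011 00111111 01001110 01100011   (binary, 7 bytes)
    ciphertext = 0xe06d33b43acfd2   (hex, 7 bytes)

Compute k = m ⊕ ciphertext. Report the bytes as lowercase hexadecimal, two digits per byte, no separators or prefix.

Since ciphertext = m ⊕ k, XORing both sides with m gives k = m ⊕ ciphertext.
byte 0:   6 xor 224 = 230
byte 1: 168 xor 109 = 197
byte 2: 231 xor  51 = 212
byte 3: 123 xor 180 = 207
byte 4:  63 xor  58 =   5
byte 5:  78 xor 207 = 129
byte 6:  99 xor 210 = 177

e6c5d4cf0581b1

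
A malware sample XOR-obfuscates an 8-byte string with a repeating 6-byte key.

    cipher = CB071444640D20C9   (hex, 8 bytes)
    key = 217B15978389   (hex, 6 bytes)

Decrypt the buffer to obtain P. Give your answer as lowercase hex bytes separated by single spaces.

The 6-byte key repeats, so the effective keystream is 21 7b 15 97 83 89 21 7b.
byte 0: cb XOR 21 = ea
byte 1: 07 XOR 7b = 7c
byte 2: 14 XOR 15 = 01
byte 3: 44 XOR 97 = d3
byte 4: 64 XOR 83 = e7
byte 5: 0d XOR 89 = 84
byte 6: 20 XOR 21 = 01
byte 7: c9 XOR 7b = b2

ea 7c 01 d3 e7 84 01 b2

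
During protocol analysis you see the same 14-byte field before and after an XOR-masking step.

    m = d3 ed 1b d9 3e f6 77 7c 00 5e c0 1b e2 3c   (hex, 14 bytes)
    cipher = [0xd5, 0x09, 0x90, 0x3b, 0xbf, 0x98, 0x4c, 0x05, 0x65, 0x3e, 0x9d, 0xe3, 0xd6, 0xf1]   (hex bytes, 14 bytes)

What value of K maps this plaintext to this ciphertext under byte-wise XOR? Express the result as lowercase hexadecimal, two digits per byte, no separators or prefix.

06e48be2816e3b7965605df834cd

Since cipher = m ⊕ K, XORing both sides with m gives K = m ⊕ cipher.
d3 ⊕ d5 = 06
ed ⊕ 09 = e4
1b ⊕ 90 = 8b
d9 ⊕ 3b = e2
3e ⊕ bf = 81
f6 ⊕ 98 = 6e
77 ⊕ 4c = 3b
7c ⊕ 05 = 79
00 ⊕ 65 = 65
5e ⊕ 3e = 60
c0 ⊕ 9d = 5d
1b ⊕ e3 = f8
e2 ⊕ d6 = 34
3c ⊕ f1 = cd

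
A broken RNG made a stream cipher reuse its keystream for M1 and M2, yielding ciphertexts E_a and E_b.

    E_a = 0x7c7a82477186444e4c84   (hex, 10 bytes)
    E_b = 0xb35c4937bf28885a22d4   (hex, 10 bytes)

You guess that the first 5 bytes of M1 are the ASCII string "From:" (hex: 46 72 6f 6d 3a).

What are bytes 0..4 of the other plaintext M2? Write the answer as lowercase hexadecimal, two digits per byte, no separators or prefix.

8954a41df4

First, E_a ⊕ E_b = (M1 ⊕ K) ⊕ (M2 ⊕ K) = M1 ⊕ M2, so the key drops out. Then M2 = (M1 ⊕ M2) ⊕ M1 over the first 5 bytes.
byte 0: (7c XOR b3) XOR 46 = cf XOR 46 = 89
byte 1: (7a XOR 5c) XOR 72 = 26 XOR 72 = 54
byte 2: (82 XOR 49) XOR 6f = cb XOR 6f = a4
byte 3: (47 XOR 37) XOR 6d = 70 XOR 6d = 1d
byte 4: (71 XOR bf) XOR 3a = ce XOR 3a = f4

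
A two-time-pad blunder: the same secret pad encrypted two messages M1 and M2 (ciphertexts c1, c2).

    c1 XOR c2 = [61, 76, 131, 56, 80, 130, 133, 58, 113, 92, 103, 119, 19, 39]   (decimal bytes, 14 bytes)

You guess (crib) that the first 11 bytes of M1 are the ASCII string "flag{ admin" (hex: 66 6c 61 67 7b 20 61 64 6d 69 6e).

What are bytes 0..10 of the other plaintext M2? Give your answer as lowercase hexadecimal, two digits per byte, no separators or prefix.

5b20e25f2ba2e45e1c3509

Since c1 ⊕ c2 = M1 ⊕ M2, XORing with the guessed M1 bytes yields the corresponding M2 bytes: M2 = (c1 ⊕ c2) ⊕ M1.
3d XOR 66 = 5b
4c XOR 6c = 20
83 XOR 61 = e2
38 XOR 67 = 5f
50 XOR 7b = 2b
82 XOR 20 = a2
85 XOR 61 = e4
3a XOR 64 = 5e
71 XOR 6d = 1c
5c XOR 69 = 35
67 XOR 6e = 09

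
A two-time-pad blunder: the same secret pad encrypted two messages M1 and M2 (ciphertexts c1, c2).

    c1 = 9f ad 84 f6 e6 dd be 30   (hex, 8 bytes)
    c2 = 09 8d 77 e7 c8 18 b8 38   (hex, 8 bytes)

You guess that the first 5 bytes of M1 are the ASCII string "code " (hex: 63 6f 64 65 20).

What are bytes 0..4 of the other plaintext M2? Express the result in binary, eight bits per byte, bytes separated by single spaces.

First, c1 ⊕ c2 = (M1 ⊕ K) ⊕ (M2 ⊕ K) = M1 ⊕ M2, so the key drops out. Then M2 = (M1 ⊕ M2) ⊕ M1 over the first 5 bytes.
byte 0: (9f XOR 09) XOR 63 = 96 XOR 63 = f5
byte 1: (ad XOR 8d) XOR 6f = 20 XOR 6f = 4f
byte 2: (84 XOR 77) XOR 64 = f3 XOR 64 = 97
byte 3: (f6 XOR e7) XOR 65 = 11 XOR 65 = 74
byte 4: (e6 XOR c8) XOR 20 = 2e XOR 20 = 0e

11110101 01001111 10010111 01110100 00001110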